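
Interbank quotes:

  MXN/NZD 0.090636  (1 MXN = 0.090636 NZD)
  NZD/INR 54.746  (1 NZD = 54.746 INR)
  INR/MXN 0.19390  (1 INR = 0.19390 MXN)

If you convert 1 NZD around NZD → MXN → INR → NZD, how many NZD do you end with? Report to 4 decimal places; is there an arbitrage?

1.0394 (arbitrage exists)

Around NZD → MXN → INR → NZD: 1 ÷ 0.090636 ÷ 0.19390 ÷ 54.746 = 1.039367
Product > 1; profitable direction is NZD → MXN → INR → NZD.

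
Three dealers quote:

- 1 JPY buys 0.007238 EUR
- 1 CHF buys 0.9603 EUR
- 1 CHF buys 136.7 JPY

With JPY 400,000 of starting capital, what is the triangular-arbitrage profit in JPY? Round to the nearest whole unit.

Profitable loop is JPY → EUR → CHF → JPY:
JPY 400,000 × 0.007238 = EUR 2,895.20
EUR 2,895.20 ÷ 0.9603 = CHF 3,014.89
CHF 3,014.89 × 136.7 = JPY 412,136
Profit = JPY 412,136 − JPY 400,000

Profit: JPY 12,136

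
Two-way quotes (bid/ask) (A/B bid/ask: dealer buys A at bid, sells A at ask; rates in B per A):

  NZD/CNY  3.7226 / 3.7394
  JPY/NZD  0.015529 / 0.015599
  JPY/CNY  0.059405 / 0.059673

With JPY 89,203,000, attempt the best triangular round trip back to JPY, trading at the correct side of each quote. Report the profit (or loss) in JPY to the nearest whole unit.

Net profit: JPY 1,642,575

Best loop JPY → CNY → NZD → JPY:
JPY 89,203,000 × 0.059405 (sell JPY at bid) = CNY 5,299,104.21
CNY 5,299,104.21 ÷ 3.7394 (buy NZD at ask) = NZD 1,417,100.13
NZD 1,417,100.13 ÷ 0.015599 (buy JPY at ask) = JPY 90,845,575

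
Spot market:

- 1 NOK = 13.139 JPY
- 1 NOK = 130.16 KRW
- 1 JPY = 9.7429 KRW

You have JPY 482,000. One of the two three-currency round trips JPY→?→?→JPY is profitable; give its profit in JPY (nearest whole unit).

Profit: JPY 8,088

Profitable loop is JPY → NOK → KRW → JPY:
JPY 482,000 ÷ 13.139 = NOK 36,684.68
NOK 36,684.68 × 130.16 = KRW 4,774,878
KRW 4,774,878 ÷ 9.7429 = JPY 490,088
Profit = JPY 490,088 − JPY 482,000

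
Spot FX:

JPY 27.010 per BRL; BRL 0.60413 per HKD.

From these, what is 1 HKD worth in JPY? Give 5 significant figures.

1 HKD × 0.60413 = 0.60413 BRL
0.60413 BRL × 27.010 = 16.3176 JPY

HKD/JPY = 16.318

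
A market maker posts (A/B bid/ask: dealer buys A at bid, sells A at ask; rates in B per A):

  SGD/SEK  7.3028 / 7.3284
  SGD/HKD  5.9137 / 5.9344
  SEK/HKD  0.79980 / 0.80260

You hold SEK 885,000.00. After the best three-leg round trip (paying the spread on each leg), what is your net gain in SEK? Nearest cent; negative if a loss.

Net profit: SEK 4,803.76

Best loop SEK → SGD → HKD → SEK:
SEK 885,000.00 ÷ 7.3284 (buy SGD at ask) = SGD 120,763.06
SGD 120,763.06 × 5.9137 (sell SGD at bid) = HKD 714,156.50
HKD 714,156.50 ÷ 0.80260 (buy SEK at ask) = SEK 889,803.76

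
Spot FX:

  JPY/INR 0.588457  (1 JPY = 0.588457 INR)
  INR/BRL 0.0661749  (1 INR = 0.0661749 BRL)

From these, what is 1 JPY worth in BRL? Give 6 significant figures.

1 JPY × 0.588457 = 0.588457 INR
0.588457 INR × 0.0661749 = 0.0389411 BRL

JPY/BRL = 0.0389411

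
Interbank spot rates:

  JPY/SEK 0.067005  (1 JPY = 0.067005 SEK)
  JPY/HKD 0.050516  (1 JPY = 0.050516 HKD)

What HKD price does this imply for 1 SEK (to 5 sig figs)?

1 SEK ÷ 0.067005 = 14.9243 JPY
14.9243 JPY × 0.050516 = 0.753914 HKD

SEK/HKD = 0.75391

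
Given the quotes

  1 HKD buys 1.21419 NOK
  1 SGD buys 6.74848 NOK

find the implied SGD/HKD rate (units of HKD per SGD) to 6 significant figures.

SGD/HKD = 5.55801

1 SGD × 6.74848 = 6.74848 NOK
6.74848 NOK ÷ 1.21419 = 5.55801 HKD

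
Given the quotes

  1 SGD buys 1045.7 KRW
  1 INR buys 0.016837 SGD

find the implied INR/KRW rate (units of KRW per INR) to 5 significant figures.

INR/KRW = 17.606

1 INR × 0.016837 = 0.016837 SGD
0.016837 SGD × 1045.7 = 17.6065 KRW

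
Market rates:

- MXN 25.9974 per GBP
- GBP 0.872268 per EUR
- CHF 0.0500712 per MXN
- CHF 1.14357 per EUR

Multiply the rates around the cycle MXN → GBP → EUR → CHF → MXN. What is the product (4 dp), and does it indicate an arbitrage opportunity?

1.0072 (arbitrage exists)

Around MXN → GBP → EUR → CHF → MXN: 1 ÷ 25.9974 ÷ 0.872268 × 1.14357 ÷ 0.0500712 = 1.007152
Product > 1; profitable direction is MXN → GBP → EUR → CHF → MXN.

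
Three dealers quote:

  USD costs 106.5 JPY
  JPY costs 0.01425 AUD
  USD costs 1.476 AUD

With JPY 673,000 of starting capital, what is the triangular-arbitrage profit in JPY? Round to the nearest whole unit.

Profitable loop is JPY → AUD → USD → JPY:
JPY 673,000 × 0.01425 = AUD 9,590.25
AUD 9,590.25 ÷ 1.476 = USD 6,497.46
USD 6,497.46 × 106.5 = JPY 691,979
Profit = JPY 691,979 − JPY 673,000

Profit: JPY 18,979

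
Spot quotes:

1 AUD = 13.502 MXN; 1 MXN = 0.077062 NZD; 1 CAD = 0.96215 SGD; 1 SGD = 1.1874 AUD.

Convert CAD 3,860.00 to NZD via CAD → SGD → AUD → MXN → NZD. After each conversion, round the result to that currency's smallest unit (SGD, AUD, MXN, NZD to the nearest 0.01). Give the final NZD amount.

NZD 4,588.44

CAD 3,860.00 × 0.96215 = SGD 3,713.90
SGD 3,713.90 × 1.1874 = AUD 4,409.88
AUD 4,409.88 × 13.502 = MXN 59,542.20
MXN 59,542.20 × 0.077062 = NZD 4,588.44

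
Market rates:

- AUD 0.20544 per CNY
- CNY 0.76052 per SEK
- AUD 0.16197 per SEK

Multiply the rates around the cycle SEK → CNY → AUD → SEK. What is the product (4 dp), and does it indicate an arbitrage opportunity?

Around SEK → CNY → AUD → SEK: 1 × 0.76052 × 0.20544 ÷ 0.16197 = 0.964631
Product < 1; profitable direction is SEK → AUD → CNY → SEK.

0.9646 (arbitrage exists)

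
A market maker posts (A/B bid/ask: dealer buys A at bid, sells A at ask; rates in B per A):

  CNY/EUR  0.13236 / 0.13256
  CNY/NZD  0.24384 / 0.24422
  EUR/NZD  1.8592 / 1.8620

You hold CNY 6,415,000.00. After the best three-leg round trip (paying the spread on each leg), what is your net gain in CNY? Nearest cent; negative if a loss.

Net profit: CNY 48,954.68

Best loop CNY → EUR → NZD → CNY:
CNY 6,415,000.00 × 0.13236 (sell CNY at bid) = EUR 849,089.40
EUR 849,089.40 × 1.8592 (sell EUR at bid) = NZD 1,578,627.01
NZD 1,578,627.01 ÷ 0.24422 (buy CNY at ask) = CNY 6,463,954.68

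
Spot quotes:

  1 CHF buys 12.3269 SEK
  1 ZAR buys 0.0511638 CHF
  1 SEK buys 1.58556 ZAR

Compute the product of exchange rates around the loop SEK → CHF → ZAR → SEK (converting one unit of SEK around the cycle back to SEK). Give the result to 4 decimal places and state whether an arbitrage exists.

Around SEK → CHF → ZAR → SEK: 1 ÷ 12.3269 ÷ 0.0511638 ÷ 1.58556 = 1.000002
Product ≈ 1 (deviation 0.000%, within rounding noise).

1.0000 (no arbitrage)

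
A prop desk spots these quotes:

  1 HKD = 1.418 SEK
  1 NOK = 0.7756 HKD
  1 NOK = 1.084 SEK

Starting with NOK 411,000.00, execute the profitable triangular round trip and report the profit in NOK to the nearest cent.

Profit: NOK 5,990.89

Profitable loop is NOK → HKD → SEK → NOK:
NOK 411,000.00 × 0.7756 = HKD 318,771.60
HKD 318,771.60 × 1.418 = SEK 452,018.13
SEK 452,018.13 ÷ 1.084 = NOK 416,990.89
Profit = NOK 416,990.89 − NOK 411,000.00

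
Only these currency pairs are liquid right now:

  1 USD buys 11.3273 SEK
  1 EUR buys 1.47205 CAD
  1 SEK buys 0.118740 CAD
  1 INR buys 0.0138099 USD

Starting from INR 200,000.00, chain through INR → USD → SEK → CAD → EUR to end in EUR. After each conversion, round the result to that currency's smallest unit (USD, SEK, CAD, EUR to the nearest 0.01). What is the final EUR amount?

INR 200,000.00 × 0.0138099 = USD 2,761.98
USD 2,761.98 × 11.3273 = SEK 31,285.78
SEK 31,285.78 × 0.118740 = CAD 3,714.87
CAD 3,714.87 ÷ 1.47205 = EUR 2,523.60

EUR 2,523.60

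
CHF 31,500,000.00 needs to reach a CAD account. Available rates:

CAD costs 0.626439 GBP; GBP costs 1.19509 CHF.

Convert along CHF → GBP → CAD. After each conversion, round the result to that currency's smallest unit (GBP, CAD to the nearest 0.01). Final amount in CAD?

CAD 42,075,681.00

CHF 31,500,000.00 ÷ 1.19509 = GBP 26,357,847.53
GBP 26,357,847.53 ÷ 0.626439 = CAD 42,075,681.00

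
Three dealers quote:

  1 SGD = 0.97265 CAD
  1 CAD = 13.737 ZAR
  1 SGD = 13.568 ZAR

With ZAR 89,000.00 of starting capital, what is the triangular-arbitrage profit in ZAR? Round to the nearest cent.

Profitable loop is ZAR → CAD → SGD → ZAR:
ZAR 89,000.00 ÷ 13.737 = CAD 6,478.85
CAD 6,478.85 ÷ 0.97265 = SGD 6,661.03
SGD 6,661.03 × 13.568 = ZAR 90,376.88
Profit = ZAR 90,376.88 − ZAR 89,000.00

Profit: ZAR 1,376.88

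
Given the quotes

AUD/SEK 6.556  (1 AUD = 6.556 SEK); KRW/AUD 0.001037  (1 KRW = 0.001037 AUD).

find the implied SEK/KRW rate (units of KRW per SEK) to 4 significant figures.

SEK/KRW = 147.1

1 SEK ÷ 6.556 = 0.152532 AUD
0.152532 AUD ÷ 0.001037 = 147.09 KRW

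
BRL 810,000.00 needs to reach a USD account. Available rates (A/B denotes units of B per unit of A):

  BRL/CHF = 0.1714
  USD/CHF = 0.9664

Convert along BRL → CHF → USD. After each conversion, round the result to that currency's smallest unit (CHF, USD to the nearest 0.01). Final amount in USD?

BRL 810,000.00 × 0.1714 = CHF 138,834.00
CHF 138,834.00 ÷ 0.9664 = USD 143,661.01

USD 143,661.01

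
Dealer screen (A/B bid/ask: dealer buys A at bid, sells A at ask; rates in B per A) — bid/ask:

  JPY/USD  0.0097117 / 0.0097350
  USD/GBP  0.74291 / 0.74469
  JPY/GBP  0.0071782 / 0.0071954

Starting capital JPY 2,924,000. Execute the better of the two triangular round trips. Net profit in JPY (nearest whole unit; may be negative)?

Net profit: JPY 7,932

Best loop JPY → USD → GBP → JPY:
JPY 2,924,000 × 0.0097117 (sell JPY at bid) = USD 28,397.01
USD 28,397.01 × 0.74291 (sell USD at bid) = GBP 21,096.42
GBP 21,096.42 ÷ 0.0071954 (buy JPY at ask) = JPY 2,931,932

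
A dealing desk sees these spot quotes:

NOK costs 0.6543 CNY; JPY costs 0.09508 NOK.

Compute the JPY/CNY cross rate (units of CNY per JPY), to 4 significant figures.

1 JPY × 0.09508 = 0.09508 NOK
0.09508 NOK × 0.6543 = 0.0622108 CNY

JPY/CNY = 0.06221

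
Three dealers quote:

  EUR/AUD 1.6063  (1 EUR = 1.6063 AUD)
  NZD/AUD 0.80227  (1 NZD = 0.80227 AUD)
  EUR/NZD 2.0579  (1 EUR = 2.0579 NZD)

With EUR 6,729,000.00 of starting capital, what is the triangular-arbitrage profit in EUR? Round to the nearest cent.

Profitable loop is EUR → NZD → AUD → EUR:
EUR 6,729,000.00 × 2.0579 = NZD 13,847,609.10
NZD 13,847,609.10 × 0.80227 = AUD 11,109,521.35
AUD 11,109,521.35 ÷ 1.6063 = EUR 6,916,218.24
Profit = EUR 6,916,218.24 − EUR 6,729,000.00

Profit: EUR 187,218.24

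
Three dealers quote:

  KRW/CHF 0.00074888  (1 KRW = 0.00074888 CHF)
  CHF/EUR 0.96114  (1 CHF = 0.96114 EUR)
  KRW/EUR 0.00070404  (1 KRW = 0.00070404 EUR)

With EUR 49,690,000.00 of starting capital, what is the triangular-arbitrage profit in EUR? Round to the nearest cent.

Profitable loop is EUR → KRW → CHF → EUR:
EUR 49,690,000.00 ÷ 0.00070404 = KRW 70,578,376,229
KRW 70,578,376,229 × 0.00074888 = CHF 52,854,734.39
CHF 52,854,734.39 × 0.96114 = EUR 50,800,799.41
Profit = EUR 50,800,799.41 − EUR 49,690,000.00

Profit: EUR 1,110,799.41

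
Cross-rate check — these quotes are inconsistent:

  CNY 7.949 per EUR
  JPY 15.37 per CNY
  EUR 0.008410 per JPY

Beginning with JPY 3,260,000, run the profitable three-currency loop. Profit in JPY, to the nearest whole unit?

Profitable loop is JPY → EUR → CNY → JPY:
JPY 3,260,000 × 0.008410 = EUR 27,416.60
EUR 27,416.60 × 7.949 = CNY 217,934.55
CNY 217,934.55 × 15.37 = JPY 3,349,654
Profit = JPY 3,349,654 − JPY 3,260,000

Profit: JPY 89,654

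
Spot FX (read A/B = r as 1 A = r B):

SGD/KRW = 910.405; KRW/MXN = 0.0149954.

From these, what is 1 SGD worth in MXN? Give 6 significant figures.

SGD/MXN = 13.6519

1 SGD × 910.405 = 910.405 KRW
910.405 KRW × 0.0149954 = 13.6519 MXN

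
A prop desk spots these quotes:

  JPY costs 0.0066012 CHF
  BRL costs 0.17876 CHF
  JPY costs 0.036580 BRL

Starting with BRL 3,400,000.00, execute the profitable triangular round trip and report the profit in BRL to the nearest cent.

Profitable loop is BRL → JPY → CHF → BRL:
BRL 3,400,000.00 ÷ 0.036580 = JPY 92,946,966
JPY 92,946,966 × 0.0066012 = CHF 613,561.51
CHF 613,561.51 ÷ 0.17876 = BRL 3,432,319.92
Profit = BRL 3,432,319.92 − BRL 3,400,000.00

Profit: BRL 32,319.92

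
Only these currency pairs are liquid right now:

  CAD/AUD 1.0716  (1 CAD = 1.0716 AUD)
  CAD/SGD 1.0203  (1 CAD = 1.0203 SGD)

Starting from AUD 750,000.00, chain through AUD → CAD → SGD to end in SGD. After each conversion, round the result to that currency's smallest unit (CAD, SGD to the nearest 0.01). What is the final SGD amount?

SGD 714,095.75

AUD 750,000.00 ÷ 1.0716 = CAD 699,888.02
CAD 699,888.02 × 1.0203 = SGD 714,095.75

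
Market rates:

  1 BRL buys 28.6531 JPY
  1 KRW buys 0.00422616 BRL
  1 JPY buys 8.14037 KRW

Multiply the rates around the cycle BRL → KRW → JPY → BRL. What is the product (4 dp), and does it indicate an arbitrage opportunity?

1.0145 (arbitrage exists)

Around BRL → KRW → JPY → BRL: 1 ÷ 0.00422616 ÷ 8.14037 ÷ 28.6531 = 1.014468
Product > 1; profitable direction is BRL → KRW → JPY → BRL.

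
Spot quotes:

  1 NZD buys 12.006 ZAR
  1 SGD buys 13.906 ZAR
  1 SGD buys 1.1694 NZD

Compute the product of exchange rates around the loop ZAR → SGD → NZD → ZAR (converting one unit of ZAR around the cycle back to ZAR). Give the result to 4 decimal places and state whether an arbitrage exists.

1.0096 (arbitrage exists)

Around ZAR → SGD → NZD → ZAR: 1 ÷ 13.906 × 1.1694 × 12.006 = 1.009623
Product > 1; profitable direction is ZAR → SGD → NZD → ZAR.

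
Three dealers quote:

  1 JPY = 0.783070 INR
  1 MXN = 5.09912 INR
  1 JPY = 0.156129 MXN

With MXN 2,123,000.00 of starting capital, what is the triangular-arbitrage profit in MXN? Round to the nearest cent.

Profit: MXN 35,381.54

Profitable loop is MXN → INR → JPY → MXN:
MXN 2,123,000.00 × 5.09912 = INR 10,825,431.76
INR 10,825,431.76 ÷ 0.783070 = JPY 13,824,347
JPY 13,824,347 × 0.156129 = MXN 2,158,381.54
Profit = MXN 2,158,381.54 − MXN 2,123,000.00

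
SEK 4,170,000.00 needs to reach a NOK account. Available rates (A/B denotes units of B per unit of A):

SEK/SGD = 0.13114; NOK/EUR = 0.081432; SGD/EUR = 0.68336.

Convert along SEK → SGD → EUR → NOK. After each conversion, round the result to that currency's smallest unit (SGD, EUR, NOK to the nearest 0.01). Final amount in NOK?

SEK 4,170,000.00 × 0.13114 = SGD 546,853.80
SGD 546,853.80 × 0.68336 = EUR 373,698.01
EUR 373,698.01 ÷ 0.081432 = NOK 4,589,080.58

NOK 4,589,080.58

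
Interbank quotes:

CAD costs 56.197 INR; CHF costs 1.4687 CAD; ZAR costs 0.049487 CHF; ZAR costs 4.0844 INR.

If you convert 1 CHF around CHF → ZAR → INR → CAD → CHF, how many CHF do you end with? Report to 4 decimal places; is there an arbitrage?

1.0000 (no arbitrage)

Around CHF → ZAR → INR → CAD → CHF: 1 ÷ 0.049487 × 4.0844 ÷ 56.197 ÷ 1.4687 = 0.999979
Product ≈ 1 (deviation 0.002%, within rounding noise).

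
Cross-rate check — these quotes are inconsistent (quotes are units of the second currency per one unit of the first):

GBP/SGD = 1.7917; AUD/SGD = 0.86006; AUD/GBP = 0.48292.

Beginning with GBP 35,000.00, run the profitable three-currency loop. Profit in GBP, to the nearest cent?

Profitable loop is GBP → SGD → AUD → GBP:
GBP 35,000.00 × 1.7917 = SGD 62,709.50
SGD 62,709.50 ÷ 0.86006 = AUD 72,912.94
AUD 72,912.94 × 0.48292 = GBP 35,211.12
Profit = GBP 35,211.12 − GBP 35,000.00

Profit: GBP 211.12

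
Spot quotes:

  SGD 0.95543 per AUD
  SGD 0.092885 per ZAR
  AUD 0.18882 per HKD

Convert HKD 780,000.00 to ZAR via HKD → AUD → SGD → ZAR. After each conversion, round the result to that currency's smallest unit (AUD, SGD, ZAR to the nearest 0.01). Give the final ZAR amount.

HKD 780,000.00 × 0.18882 = AUD 147,279.60
AUD 147,279.60 × 0.95543 = SGD 140,715.35
SGD 140,715.35 ÷ 0.092885 = ZAR 1,514,941.59

ZAR 1,514,941.59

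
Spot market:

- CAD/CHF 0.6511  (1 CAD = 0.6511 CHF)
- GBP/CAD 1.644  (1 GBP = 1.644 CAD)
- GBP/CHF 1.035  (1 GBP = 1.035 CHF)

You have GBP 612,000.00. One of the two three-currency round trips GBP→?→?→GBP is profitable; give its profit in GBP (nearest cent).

Profitable loop is GBP → CAD → CHF → GBP:
GBP 612,000.00 × 1.644 = CAD 1,006,128.00
CAD 1,006,128.00 × 0.6511 = CHF 655,089.94
CHF 655,089.94 ÷ 1.035 = GBP 632,937.14
Profit = GBP 632,937.14 − GBP 612,000.00

Profit: GBP 20,937.14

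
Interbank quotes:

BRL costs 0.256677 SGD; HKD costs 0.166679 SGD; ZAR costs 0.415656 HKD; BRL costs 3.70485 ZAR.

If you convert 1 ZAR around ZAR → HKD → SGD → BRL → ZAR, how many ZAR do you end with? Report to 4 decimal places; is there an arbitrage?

Around ZAR → HKD → SGD → BRL → ZAR: 1 × 0.415656 × 0.166679 ÷ 0.256677 × 3.70485 = 0.999997
Product ≈ 1 (deviation 0.000%, within rounding noise).

1.0000 (no arbitrage)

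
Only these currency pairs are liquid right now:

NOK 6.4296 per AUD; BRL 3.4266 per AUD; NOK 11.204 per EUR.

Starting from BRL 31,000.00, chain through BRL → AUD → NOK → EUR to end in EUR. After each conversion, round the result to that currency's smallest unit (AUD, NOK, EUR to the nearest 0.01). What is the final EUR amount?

EUR 5,191.70

BRL 31,000.00 ÷ 3.4266 = AUD 9,046.87
AUD 9,046.87 × 6.4296 = NOK 58,167.76
NOK 58,167.76 ÷ 11.204 = EUR 5,191.70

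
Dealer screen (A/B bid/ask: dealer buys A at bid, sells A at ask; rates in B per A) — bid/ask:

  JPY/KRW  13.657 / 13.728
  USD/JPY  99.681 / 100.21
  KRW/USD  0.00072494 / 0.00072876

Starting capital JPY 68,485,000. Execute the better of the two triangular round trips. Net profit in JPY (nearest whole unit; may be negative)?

Net result: JPY -173,692 (no profitable arbitrage after spreads)

Best loop JPY → USD → KRW → JPY:
JPY 68,485,000 ÷ 100.21 (buy USD at ask) = USD 683,414.83
USD 683,414.83 ÷ 0.00072876 (buy KRW at ask) = KRW 937,777,634
KRW 937,777,634 ÷ 13.728 (buy JPY at ask) = JPY 68,311,308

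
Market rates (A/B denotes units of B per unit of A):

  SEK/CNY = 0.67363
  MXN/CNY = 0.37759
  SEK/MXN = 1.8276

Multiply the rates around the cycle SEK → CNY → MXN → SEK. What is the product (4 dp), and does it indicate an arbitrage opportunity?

0.9762 (arbitrage exists)

Around SEK → CNY → MXN → SEK: 1 × 0.67363 ÷ 0.37759 ÷ 1.8276 = 0.976157
Product < 1; profitable direction is SEK → MXN → CNY → SEK.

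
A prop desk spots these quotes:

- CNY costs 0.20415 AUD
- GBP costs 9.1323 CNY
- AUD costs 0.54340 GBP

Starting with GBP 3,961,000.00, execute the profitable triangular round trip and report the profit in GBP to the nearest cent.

Profit: GBP 51,860.20

Profitable loop is GBP → CNY → AUD → GBP:
GBP 3,961,000.00 × 9.1323 = CNY 36,173,040.30
CNY 36,173,040.30 × 0.20415 = AUD 7,384,726.18
AUD 7,384,726.18 × 0.54340 = GBP 4,012,860.20
Profit = GBP 4,012,860.20 − GBP 3,961,000.00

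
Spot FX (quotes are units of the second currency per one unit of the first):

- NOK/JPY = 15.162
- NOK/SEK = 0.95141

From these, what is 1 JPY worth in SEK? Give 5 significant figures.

1 JPY ÷ 15.162 = 0.0659544 NOK
0.0659544 NOK × 0.95141 = 0.0627496 SEK

JPY/SEK = 0.062750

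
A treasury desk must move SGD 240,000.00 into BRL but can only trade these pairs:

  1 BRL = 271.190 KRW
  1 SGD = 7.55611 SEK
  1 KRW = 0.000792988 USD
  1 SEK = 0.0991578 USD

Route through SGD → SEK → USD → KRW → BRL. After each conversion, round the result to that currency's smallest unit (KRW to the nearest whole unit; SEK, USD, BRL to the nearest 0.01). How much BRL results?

SGD 240,000.00 × 7.55611 = SEK 1,813,466.40
SEK 1,813,466.40 × 0.0991578 = USD 179,819.34
USD 179,819.34 ÷ 0.000792988 = KRW 226,761,742
KRW 226,761,742 ÷ 271.190 = BRL 836,172.95

BRL 836,172.95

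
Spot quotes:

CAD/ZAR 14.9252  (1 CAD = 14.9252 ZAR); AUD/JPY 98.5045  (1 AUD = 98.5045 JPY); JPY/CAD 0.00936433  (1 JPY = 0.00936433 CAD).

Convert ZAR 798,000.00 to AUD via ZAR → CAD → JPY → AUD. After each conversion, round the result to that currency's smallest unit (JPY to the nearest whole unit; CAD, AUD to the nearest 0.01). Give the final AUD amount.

AUD 57,962.87

ZAR 798,000.00 ÷ 14.9252 = CAD 53,466.62
CAD 53,466.62 ÷ 0.00936433 = JPY 5,709,604
JPY 5,709,604 ÷ 98.5045 = AUD 57,962.87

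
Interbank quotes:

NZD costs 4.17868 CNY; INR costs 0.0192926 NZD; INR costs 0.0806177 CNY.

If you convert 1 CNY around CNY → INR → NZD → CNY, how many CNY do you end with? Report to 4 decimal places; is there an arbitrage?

1.0000 (no arbitrage)

Around CNY → INR → NZD → CNY: 1 ÷ 0.0806177 × 0.0192926 × 4.17868 = 0.999999
Product ≈ 1 (deviation 0.000%, within rounding noise).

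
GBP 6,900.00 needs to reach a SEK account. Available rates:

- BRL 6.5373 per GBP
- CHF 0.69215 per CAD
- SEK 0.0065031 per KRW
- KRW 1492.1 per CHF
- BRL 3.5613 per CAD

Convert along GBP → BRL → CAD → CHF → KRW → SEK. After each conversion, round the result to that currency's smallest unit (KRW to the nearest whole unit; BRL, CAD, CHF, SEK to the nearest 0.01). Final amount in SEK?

GBP 6,900.00 × 6.5373 = BRL 45,107.37
BRL 45,107.37 ÷ 3.5613 = CAD 12,665.98
CAD 12,665.98 × 0.69215 = CHF 8,766.76
CHF 8,766.76 × 1492.1 = KRW 13,080,883
KRW 13,080,883 × 0.0065031 = SEK 85,066.29

SEK 85,066.29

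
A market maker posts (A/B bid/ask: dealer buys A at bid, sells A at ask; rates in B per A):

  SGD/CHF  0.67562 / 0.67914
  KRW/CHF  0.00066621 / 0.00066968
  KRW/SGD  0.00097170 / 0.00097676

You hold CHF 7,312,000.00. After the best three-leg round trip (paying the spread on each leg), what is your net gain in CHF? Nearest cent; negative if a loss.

Net profit: CHF 31,450.19

Best loop CHF → SGD → KRW → CHF:
CHF 7,312,000.00 ÷ 0.67914 (buy SGD at ask) = SGD 10,766,557.71
SGD 10,766,557.71 ÷ 0.00097676 (buy KRW at ask) = KRW 11,022,725,854
KRW 11,022,725,854 × 0.00066621 (sell KRW at bid) = CHF 7,343,450.19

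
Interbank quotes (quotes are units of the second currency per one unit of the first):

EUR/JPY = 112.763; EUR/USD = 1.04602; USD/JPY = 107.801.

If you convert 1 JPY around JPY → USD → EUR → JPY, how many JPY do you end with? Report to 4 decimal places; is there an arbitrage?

Around JPY → USD → EUR → JPY: 1 ÷ 107.801 ÷ 1.04602 × 112.763 = 1.000009
Product ≈ 1 (deviation 0.001%, within rounding noise).

1.0000 (no arbitrage)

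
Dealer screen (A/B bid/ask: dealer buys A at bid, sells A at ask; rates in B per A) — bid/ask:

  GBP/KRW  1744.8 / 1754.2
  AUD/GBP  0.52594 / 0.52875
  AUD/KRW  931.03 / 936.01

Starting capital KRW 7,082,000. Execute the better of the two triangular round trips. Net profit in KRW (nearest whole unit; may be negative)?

Best loop KRW → GBP → AUD → KRW:
KRW 7,082,000 ÷ 1754.2 (buy GBP at ask) = GBP 4,037.17
GBP 4,037.17 ÷ 0.52875 (buy AUD at ask) = AUD 7,635.31
AUD 7,635.31 × 931.03 (sell AUD at bid) = KRW 7,108,699

Net profit: KRW 26,699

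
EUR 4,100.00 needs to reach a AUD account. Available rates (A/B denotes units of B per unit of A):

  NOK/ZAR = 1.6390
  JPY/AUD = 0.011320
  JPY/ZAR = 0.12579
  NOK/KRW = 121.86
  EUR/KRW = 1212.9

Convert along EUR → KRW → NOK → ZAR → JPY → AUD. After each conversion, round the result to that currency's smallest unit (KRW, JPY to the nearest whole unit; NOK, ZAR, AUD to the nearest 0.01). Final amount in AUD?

AUD 6,019.04

EUR 4,100.00 × 1212.9 = KRW 4,972,890
KRW 4,972,890 ÷ 121.86 = NOK 40,808.22
NOK 40,808.22 × 1.6390 = ZAR 66,884.67
ZAR 66,884.67 ÷ 0.12579 = JPY 531,717
JPY 531,717 × 0.011320 = AUD 6,019.04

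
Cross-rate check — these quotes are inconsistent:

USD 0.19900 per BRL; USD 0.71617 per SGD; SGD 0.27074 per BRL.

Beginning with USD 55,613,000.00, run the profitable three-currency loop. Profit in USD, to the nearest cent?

Profit: USD 1,463,962.18

Profitable loop is USD → SGD → BRL → USD:
USD 55,613,000.00 ÷ 0.71617 = SGD 77,653,350.46
SGD 77,653,350.46 ÷ 0.27074 = BRL 286,818,905.45
BRL 286,818,905.45 × 0.19900 = USD 57,076,962.18
Profit = USD 57,076,962.18 − USD 55,613,000.00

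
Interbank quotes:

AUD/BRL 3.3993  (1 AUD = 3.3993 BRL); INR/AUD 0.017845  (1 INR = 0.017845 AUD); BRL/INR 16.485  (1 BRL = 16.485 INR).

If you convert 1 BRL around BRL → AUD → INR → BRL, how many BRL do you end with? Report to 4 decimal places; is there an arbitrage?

1.0000 (no arbitrage)

Around BRL → AUD → INR → BRL: 1 ÷ 3.3993 ÷ 0.017845 ÷ 16.485 = 1.000012
Product ≈ 1 (deviation 0.001%, within rounding noise).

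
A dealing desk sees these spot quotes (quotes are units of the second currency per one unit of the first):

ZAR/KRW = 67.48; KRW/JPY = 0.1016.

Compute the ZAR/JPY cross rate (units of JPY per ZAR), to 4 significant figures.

ZAR/JPY = 6.856

1 ZAR × 67.48 = 67.48 KRW
67.48 KRW × 0.1016 = 6.85597 JPY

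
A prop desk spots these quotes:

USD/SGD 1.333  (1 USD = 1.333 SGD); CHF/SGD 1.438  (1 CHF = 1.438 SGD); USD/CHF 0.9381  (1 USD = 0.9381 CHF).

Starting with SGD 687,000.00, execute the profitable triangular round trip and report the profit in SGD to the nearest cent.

Profitable loop is SGD → USD → CHF → SGD:
SGD 687,000.00 ÷ 1.333 = USD 515,378.84
USD 515,378.84 × 0.9381 = CHF 483,476.89
CHF 483,476.89 × 1.438 = SGD 695,239.77
Profit = SGD 695,239.77 − SGD 687,000.00

Profit: SGD 8,239.77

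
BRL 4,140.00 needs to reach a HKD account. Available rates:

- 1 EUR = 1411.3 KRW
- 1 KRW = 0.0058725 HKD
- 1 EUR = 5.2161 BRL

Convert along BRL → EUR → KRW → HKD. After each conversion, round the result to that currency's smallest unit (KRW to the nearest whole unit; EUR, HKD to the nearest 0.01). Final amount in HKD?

HKD 6,578.08

BRL 4,140.00 ÷ 5.2161 = EUR 793.70
EUR 793.70 × 1411.3 = KRW 1,120,149
KRW 1,120,149 × 0.0058725 = HKD 6,578.08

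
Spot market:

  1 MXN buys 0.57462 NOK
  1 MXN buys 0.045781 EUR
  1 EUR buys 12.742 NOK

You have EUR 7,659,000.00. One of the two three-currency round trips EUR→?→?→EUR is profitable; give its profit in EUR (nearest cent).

Profit: EUR 116,247.23

Profitable loop is EUR → NOK → MXN → EUR:
EUR 7,659,000.00 × 12.742 = NOK 97,590,978.00
NOK 97,590,978.00 ÷ 0.57462 = MXN 169,835,679.23
MXN 169,835,679.23 × 0.045781 = EUR 7,775,247.23
Profit = EUR 7,775,247.23 − EUR 7,659,000.00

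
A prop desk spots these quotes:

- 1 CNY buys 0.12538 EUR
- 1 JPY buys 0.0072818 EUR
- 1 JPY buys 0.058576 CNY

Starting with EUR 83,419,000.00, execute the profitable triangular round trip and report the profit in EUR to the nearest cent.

Profitable loop is EUR → JPY → CNY → EUR:
EUR 83,419,000.00 ÷ 0.0072818 = JPY 11,455,821,363
JPY 11,455,821,363 × 0.058576 = CNY 671,036,192.15
CNY 671,036,192.15 × 0.12538 = EUR 84,134,517.77
Profit = EUR 84,134,517.77 − EUR 83,419,000.00

Profit: EUR 715,517.77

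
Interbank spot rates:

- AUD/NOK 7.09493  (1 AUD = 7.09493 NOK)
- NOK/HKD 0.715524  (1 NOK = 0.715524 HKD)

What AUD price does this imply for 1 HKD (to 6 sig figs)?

HKD/AUD = 0.196983

1 HKD ÷ 0.715524 = 1.39758 NOK
1.39758 NOK ÷ 7.09493 = 0.196983 AUD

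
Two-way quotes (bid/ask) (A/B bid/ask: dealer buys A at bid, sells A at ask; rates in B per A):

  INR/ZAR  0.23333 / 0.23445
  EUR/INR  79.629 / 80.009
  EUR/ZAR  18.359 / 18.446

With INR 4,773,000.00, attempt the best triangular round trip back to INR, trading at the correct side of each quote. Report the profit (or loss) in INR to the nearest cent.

Best loop INR → ZAR → EUR → INR:
INR 4,773,000.00 × 0.23333 (sell INR at bid) = ZAR 1,113,684.09
ZAR 1,113,684.09 ÷ 18.446 (buy EUR at ask) = EUR 60,375.37
EUR 60,375.37 × 79.629 (sell EUR at bid) = INR 4,807,630.40

Net profit: INR 34,630.40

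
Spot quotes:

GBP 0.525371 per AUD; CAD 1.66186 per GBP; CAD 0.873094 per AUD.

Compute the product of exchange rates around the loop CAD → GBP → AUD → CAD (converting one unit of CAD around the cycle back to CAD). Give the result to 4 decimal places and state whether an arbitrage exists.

1.0000 (no arbitrage)

Around CAD → GBP → AUD → CAD: 1 ÷ 1.66186 ÷ 0.525371 × 0.873094 = 1.000001
Product ≈ 1 (deviation 0.000%, within rounding noise).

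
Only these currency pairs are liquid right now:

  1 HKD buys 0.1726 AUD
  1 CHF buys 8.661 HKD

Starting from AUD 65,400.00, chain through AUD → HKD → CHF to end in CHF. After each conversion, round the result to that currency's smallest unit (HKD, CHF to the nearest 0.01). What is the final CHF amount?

AUD 65,400.00 ÷ 0.1726 = HKD 378,910.78
HKD 378,910.78 ÷ 8.661 = CHF 43,749.08

CHF 43,749.08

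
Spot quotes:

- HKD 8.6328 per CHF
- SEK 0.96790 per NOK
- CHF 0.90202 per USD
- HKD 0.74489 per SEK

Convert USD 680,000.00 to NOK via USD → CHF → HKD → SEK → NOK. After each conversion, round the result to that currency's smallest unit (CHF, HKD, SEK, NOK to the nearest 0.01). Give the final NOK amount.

USD 680,000.00 × 0.90202 = CHF 613,373.60
CHF 613,373.60 × 8.6328 = HKD 5,295,131.61
HKD 5,295,131.61 ÷ 0.74489 = SEK 7,108,608.80
SEK 7,108,608.80 ÷ 0.96790 = NOK 7,344,362.85

NOK 7,344,362.85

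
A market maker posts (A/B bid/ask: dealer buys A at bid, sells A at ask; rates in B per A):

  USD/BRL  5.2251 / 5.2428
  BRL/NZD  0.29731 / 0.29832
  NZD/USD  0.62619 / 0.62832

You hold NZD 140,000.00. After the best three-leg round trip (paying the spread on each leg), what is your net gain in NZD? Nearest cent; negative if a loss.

Best loop NZD → BRL → USD → NZD:
NZD 140,000.00 ÷ 0.29832 (buy BRL at ask) = BRL 469,294.72
BRL 469,294.72 ÷ 5.2428 (buy USD at ask) = USD 89,512.23
USD 89,512.23 ÷ 0.62832 (buy NZD at ask) = NZD 142,462.80

Net profit: NZD 2,462.80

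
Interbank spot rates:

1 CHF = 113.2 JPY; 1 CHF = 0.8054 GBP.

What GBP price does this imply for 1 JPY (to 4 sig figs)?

1 JPY ÷ 113.2 = 0.00883392 CHF
0.00883392 CHF × 0.8054 = 0.00711484 GBP

JPY/GBP = 0.007115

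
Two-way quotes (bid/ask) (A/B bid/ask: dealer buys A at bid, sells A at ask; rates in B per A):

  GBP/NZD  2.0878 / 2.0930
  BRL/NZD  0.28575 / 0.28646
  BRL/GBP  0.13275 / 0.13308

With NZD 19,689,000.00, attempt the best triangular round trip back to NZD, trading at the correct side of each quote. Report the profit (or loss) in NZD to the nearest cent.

Net profit: NZD 509,907.37

Best loop NZD → GBP → BRL → NZD:
NZD 19,689,000.00 ÷ 2.0930 (buy GBP at ask) = GBP 9,407,071.19
GBP 9,407,071.19 ÷ 0.13308 (buy BRL at ask) = BRL 70,687,339.87
BRL 70,687,339.87 × 0.28575 (sell BRL at bid) = NZD 20,198,907.37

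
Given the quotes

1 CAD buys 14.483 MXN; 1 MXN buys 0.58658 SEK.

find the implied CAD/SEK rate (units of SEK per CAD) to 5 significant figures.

1 CAD × 14.483 = 14.483 MXN
14.483 MXN × 0.58658 = 8.49544 SEK

CAD/SEK = 8.4954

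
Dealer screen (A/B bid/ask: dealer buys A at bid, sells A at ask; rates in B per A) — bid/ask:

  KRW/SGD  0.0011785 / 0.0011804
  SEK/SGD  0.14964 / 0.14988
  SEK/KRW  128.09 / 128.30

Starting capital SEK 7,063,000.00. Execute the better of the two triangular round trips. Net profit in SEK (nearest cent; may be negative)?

Best loop SEK → KRW → SGD → SEK:
SEK 7,063,000.00 × 128.09 (sell SEK at bid) = KRW 904,699,670
KRW 904,699,670 × 0.0011785 (sell KRW at bid) = SGD 1,066,188.56
SGD 1,066,188.56 ÷ 0.14988 (buy SEK at ask) = SEK 7,113,614.63

Net profit: SEK 50,614.63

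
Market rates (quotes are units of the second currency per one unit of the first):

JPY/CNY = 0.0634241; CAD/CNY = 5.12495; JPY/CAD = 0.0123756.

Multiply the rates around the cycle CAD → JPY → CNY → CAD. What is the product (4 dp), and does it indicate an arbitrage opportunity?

1.0000 (no arbitrage)

Around CAD → JPY → CNY → CAD: 1 ÷ 0.0123756 × 0.0634241 ÷ 5.12495 = 0.999996
Product ≈ 1 (deviation 0.000%, within rounding noise).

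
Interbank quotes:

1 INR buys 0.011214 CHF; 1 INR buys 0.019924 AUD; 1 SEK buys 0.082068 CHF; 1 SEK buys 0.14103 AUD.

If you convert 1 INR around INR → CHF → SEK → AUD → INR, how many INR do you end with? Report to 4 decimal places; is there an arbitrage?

0.9672 (arbitrage exists)

Around INR → CHF → SEK → AUD → INR: 1 × 0.011214 ÷ 0.082068 × 0.14103 ÷ 0.019924 = 0.967212
Product < 1; profitable direction is INR → AUD → SEK → CHF → INR.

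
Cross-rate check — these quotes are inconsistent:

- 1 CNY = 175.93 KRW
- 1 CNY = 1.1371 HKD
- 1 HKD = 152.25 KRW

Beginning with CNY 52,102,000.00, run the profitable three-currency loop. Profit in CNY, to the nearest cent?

Profitable loop is CNY → KRW → HKD → CNY:
CNY 52,102,000.00 × 175.93 = KRW 9,166,304,860
KRW 9,166,304,860 ÷ 152.25 = HKD 60,205,614.84
HKD 60,205,614.84 ÷ 1.1371 = CNY 52,946,631.65
Profit = CNY 52,946,631.65 − CNY 52,102,000.00

Profit: CNY 844,631.65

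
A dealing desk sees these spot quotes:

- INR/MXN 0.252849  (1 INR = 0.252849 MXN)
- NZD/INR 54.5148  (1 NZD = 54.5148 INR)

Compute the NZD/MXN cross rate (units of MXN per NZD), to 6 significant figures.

NZD/MXN = 13.7840

1 NZD × 54.5148 = 54.5148 INR
54.5148 INR × 0.252849 = 13.784 MXN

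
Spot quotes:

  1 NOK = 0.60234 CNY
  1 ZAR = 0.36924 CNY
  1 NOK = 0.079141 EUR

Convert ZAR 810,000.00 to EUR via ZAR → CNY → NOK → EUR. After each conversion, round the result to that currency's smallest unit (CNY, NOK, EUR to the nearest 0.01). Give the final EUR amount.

ZAR 810,000.00 × 0.36924 = CNY 299,084.40
CNY 299,084.40 ÷ 0.60234 = NOK 496,537.50
NOK 496,537.50 × 0.079141 = EUR 39,296.47

EUR 39,296.47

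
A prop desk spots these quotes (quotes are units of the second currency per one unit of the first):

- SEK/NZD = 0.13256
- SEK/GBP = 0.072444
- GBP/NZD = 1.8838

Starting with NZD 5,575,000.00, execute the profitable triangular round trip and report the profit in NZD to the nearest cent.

Profitable loop is NZD → SEK → GBP → NZD:
NZD 5,575,000.00 ÷ 0.13256 = SEK 42,056,427.28
SEK 42,056,427.28 × 0.072444 = GBP 3,046,735.82
GBP 3,046,735.82 × 1.8838 = NZD 5,739,440.93
Profit = NZD 5,739,440.93 − NZD 5,575,000.00

Profit: NZD 164,440.93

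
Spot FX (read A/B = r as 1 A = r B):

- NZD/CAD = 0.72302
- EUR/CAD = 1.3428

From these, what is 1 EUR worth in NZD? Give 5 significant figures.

EUR/NZD = 1.8572

1 EUR × 1.3428 = 1.3428 CAD
1.3428 CAD ÷ 0.72302 = 1.85721 NZD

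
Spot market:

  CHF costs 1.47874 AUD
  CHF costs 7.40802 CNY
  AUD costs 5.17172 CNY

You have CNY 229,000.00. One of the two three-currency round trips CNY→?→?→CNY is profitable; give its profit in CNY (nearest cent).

Profitable loop is CNY → CHF → AUD → CNY:
CNY 229,000.00 ÷ 7.40802 = CHF 30,912.44
CHF 30,912.44 × 1.47874 = AUD 45,711.47
AUD 45,711.47 × 5.17172 = CNY 236,406.91
Profit = CNY 236,406.91 − CNY 229,000.00

Profit: CNY 7,406.91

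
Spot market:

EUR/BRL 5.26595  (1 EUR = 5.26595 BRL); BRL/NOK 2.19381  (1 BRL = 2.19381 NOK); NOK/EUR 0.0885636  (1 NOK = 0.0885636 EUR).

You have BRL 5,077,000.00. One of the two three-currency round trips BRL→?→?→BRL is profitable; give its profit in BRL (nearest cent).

Profitable loop is BRL → NOK → EUR → BRL:
BRL 5,077,000.00 × 2.19381 = NOK 11,137,973.37
NOK 11,137,973.37 × 0.0885636 = EUR 986,419.02
EUR 986,419.02 × 5.26595 = BRL 5,194,433.23
Profit = BRL 5,194,433.23 − BRL 5,077,000.00

Profit: BRL 117,433.23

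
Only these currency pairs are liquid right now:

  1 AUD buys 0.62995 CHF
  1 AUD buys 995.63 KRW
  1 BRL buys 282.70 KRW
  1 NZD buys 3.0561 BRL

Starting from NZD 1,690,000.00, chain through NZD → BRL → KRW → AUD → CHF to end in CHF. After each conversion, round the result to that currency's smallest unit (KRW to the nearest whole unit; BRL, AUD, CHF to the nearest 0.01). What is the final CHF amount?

NZD 1,690,000.00 × 3.0561 = BRL 5,164,809.00
BRL 5,164,809.00 × 282.70 = KRW 1,460,091,504
KRW 1,460,091,504 ÷ 995.63 = AUD 1,466,500.11
AUD 1,466,500.11 × 0.62995 = CHF 923,821.74

CHF 923,821.74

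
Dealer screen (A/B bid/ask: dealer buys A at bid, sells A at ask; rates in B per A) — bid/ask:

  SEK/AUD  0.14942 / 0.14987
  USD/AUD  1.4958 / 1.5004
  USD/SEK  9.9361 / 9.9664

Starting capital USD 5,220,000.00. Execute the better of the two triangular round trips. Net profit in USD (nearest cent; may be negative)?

Net profit: USD 7,463.52

Best loop USD → AUD → SEK → USD:
USD 5,220,000.00 × 1.4958 (sell USD at bid) = AUD 7,808,076.00
AUD 7,808,076.00 ÷ 0.14987 (buy SEK at ask) = SEK 52,098,992.46
SEK 52,098,992.46 ÷ 9.9664 (buy USD at ask) = USD 5,227,463.52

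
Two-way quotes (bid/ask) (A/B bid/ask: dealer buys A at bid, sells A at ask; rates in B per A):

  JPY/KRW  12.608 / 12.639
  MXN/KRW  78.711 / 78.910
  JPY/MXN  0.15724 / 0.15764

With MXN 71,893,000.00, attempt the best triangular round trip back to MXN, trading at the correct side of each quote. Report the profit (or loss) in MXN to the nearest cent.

Best loop MXN → JPY → KRW → MXN:
MXN 71,893,000.00 ÷ 0.15764 (buy JPY at ask) = JPY 456,058,107
JPY 456,058,107 × 12.608 (sell JPY at bid) = KRW 5,749,980,614
KRW 5,749,980,614 ÷ 78.910 (buy MXN at ask) = MXN 72,867,578.43

Net profit: MXN 974,578.43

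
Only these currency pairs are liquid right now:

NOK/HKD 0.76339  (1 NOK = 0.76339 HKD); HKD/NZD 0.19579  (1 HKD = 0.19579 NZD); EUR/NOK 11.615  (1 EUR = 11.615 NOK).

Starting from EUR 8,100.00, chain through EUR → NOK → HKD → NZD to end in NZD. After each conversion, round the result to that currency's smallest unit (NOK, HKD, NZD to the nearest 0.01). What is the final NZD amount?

NZD 14,061.81

EUR 8,100.00 × 11.615 = NOK 94,081.50
NOK 94,081.50 × 0.76339 = HKD 71,820.88
HKD 71,820.88 × 0.19579 = NZD 14,061.81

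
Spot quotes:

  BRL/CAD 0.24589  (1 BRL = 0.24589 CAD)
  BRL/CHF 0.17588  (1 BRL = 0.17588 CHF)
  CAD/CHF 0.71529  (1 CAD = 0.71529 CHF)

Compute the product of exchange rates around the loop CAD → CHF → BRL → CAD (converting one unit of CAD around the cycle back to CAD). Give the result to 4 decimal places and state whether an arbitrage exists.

1.0000 (no arbitrage)

Around CAD → CHF → BRL → CAD: 1 × 0.71529 ÷ 0.17588 × 0.24589 = 1.000015
Product ≈ 1 (deviation 0.002%, within rounding noise).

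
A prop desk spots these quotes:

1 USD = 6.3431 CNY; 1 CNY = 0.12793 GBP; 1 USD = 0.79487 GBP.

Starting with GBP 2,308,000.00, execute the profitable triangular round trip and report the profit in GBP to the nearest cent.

Profitable loop is GBP → USD → CNY → GBP:
GBP 2,308,000.00 ÷ 0.79487 = USD 2,903,619.46
USD 2,903,619.46 × 6.3431 = CNY 18,417,948.60
CNY 18,417,948.60 × 0.12793 = GBP 2,356,208.16
Profit = GBP 2,356,208.16 − GBP 2,308,000.00

Profit: GBP 48,208.16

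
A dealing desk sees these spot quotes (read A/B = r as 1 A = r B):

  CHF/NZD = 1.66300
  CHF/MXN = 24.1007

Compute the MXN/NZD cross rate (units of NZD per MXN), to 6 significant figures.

MXN/NZD = 0.0690021

1 MXN ÷ 24.1007 = 0.0414926 CHF
0.0414926 CHF × 1.66300 = 0.0690021 NZD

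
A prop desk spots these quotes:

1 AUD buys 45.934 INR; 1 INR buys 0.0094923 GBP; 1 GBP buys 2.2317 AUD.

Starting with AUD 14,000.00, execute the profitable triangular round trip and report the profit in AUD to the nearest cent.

Profit: AUD 387.54

Profitable loop is AUD → GBP → INR → AUD:
AUD 14,000.00 ÷ 2.2317 = GBP 6,273.24
GBP 6,273.24 ÷ 0.0094923 = INR 660,877.20
INR 660,877.20 ÷ 45.934 = AUD 14,387.54
Profit = AUD 14,387.54 − AUD 14,000.00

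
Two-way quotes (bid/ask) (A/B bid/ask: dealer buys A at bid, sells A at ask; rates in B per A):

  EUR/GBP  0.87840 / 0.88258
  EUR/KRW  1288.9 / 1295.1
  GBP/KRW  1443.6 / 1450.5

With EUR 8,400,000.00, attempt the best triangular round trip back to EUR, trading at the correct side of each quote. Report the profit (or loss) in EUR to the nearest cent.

Net profit: EUR 57,201.83

Best loop EUR → KRW → GBP → EUR:
EUR 8,400,000.00 × 1288.9 (sell EUR at bid) = KRW 10,826,760,000
KRW 10,826,760,000 ÷ 1450.5 (buy GBP at ask) = GBP 7,464,157.19
GBP 7,464,157.19 ÷ 0.88258 (buy EUR at ask) = EUR 8,457,201.83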